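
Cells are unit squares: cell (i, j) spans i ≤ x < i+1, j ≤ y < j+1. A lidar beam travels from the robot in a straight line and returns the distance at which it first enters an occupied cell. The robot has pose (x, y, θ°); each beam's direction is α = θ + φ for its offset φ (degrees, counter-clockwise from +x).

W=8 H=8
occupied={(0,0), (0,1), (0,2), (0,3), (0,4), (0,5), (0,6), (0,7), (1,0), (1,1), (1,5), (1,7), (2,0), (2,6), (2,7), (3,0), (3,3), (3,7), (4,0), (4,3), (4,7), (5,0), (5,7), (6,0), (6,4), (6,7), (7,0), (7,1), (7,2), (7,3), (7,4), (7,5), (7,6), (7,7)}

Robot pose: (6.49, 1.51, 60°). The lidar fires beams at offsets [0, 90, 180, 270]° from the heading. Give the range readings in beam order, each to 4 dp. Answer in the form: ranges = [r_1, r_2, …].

ranges = [1.0200, 2.9800, 0.5889, 0.5889]

beam 1: φ=0°, α=60°
  direction (0.5000, 0.8660); cell (6,1); t to first gridline: x 1.0200, y 0.5658 (then +2.0000 / +1.1547)
    (6,2) via y @ 0.5658
    (7,2) via x @ 1.0200  # hit
  → r_1 = 1.0200
beam 2: φ=90°, α=150°
  direction (-0.8660, 0.5000); cell (6,1); t to first gridline: x 0.5658, y 0.9800 (then +1.1547 / +2.0000)
    (5,1) via x @ 0.5658
    (5,2) via y @ 0.9800
    (4,2) via x @ 1.7205
    (3,2) via x @ 2.8752
    (3,3) via y @ 2.9800  # hit
  → r_2 = 2.9800
beam 3: φ=180°, α=240°
  direction (-0.5000, -0.8660); cell (6,1); t to first gridline: x 0.9800, y 0.5889 (then +2.0000 / +1.1547)
    (6,0) via y @ 0.5889  # hit
  → r_3 = 0.5889
beam 4: φ=270°, α=330°
  direction (0.8660, -0.5000); cell (6,1); t to first gridline: x 0.5889, y 1.0200 (then +1.1547 / +2.0000)
    (7,1) via x @ 0.5889  # hit
  → r_4 = 0.5889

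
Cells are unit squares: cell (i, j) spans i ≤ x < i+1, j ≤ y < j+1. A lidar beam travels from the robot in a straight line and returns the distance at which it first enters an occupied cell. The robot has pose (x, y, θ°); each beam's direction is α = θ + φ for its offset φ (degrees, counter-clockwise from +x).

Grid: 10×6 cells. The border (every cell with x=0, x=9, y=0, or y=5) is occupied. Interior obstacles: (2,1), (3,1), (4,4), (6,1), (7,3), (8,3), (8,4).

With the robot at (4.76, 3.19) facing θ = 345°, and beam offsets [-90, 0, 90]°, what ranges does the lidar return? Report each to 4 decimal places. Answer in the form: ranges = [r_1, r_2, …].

beam 1: φ=-90°, α=255°
  direction (-0.2588, -0.9659); cell (4,3); t to first gridline: x 2.9364, y 0.1967 (then +3.8637 / +1.0353)
    (4,2) via y @ 0.1967
    (4,1) via y @ 1.2320
    (4,0) via y @ 2.2673  # hit
  → r_1 = 2.2673
beam 2: φ=0°, α=345°
  direction (0.9659, -0.2588); cell (4,3); t to first gridline: x 0.2485, y 0.7341 (then +1.0353 / +3.8637)
    (5,3) via x @ 0.2485
    (5,2) via y @ 0.7341
    (6,2) via x @ 1.2837
    (7,2) via x @ 2.3190
    (8,2) via x @ 3.3543
    (9,2) via x @ 4.3896  # hit
  → r_2 = 4.3896
beam 3: φ=90°, α=75°
  direction (0.2588, 0.9659); cell (4,3); t to first gridline: x 0.9273, y 0.8386 (then +3.8637 / +1.0353)
    (4,4) via y @ 0.8386  # hit
  → r_3 = 0.8386

ranges = [2.2673, 4.3896, 0.8386]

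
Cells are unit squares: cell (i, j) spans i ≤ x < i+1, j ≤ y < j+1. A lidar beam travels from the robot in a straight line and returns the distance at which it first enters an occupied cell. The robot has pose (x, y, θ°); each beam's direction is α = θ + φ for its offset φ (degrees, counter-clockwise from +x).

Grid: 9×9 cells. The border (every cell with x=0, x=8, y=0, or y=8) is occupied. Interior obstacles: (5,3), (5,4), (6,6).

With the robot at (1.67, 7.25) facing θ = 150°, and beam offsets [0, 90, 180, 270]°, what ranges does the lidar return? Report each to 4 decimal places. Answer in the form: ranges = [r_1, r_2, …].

beam 1: φ=0°, α=150°
  cosα=-0.8660 sinα=0.5000 | (1,7) | tMaxX 0.7736 tMaxY 1.5000 | tΔX 1.1547 tΔY 2.0000
    t=0.7736 [x] (0,7) — stop
  → r_1 = 0.7736
beam 2: φ=90°, α=240°
  cosα=-0.5000 sinα=-0.8660 | (1,7) | tMaxX 1.3400 tMaxY 0.2887 | tΔX 2.0000 tΔY 1.1547
    t=0.2887 [y] (1,6)
    t=1.3400 [x] (0,6) — stop
  → r_2 = 1.3400
beam 3: φ=180°, α=330°
  cosα=0.8660 sinα=-0.5000 | (1,7) | tMaxX 0.3811 tMaxY 0.5000 | tΔX 1.1547 tΔY 2.0000
    t=0.3811 [x] (2,7)
    t=0.5000 [y] (2,6)
    t=1.5358 [x] (3,6)
    t=2.5000 [y] (3,5)
    t=2.6905 [x] (4,5)
    t=3.8452 [x] (5,5)
    t=4.5000 [y] (5,4) — stop
  → r_3 = 4.5000
beam 4: φ=270°, α=60°
  cosα=0.5000 sinα=0.8660 | (1,7) | tMaxX 0.6600 tMaxY 0.8660 | tΔX 2.0000 tΔY 1.1547
    t=0.6600 [x] (2,7)
    t=0.8660 [y] (2,8) — stop
  → r_4 = 0.8660

ranges = [0.7736, 1.3400, 4.5000, 0.8660]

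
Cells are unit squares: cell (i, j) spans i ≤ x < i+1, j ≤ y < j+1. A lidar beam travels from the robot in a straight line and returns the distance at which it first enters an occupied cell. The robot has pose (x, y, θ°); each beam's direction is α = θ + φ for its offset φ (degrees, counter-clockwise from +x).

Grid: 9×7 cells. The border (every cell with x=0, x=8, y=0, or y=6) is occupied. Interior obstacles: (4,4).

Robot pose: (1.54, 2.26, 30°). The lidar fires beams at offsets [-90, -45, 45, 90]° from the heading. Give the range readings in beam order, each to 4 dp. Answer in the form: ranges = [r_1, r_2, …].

ranges = [1.4549, 4.8683, 3.8719, 1.0800]

beam 1: φ=-90°, α=300°
  cosα=0.5000 sinα=-0.8660 | (1,2) | tMaxX 0.9200 tMaxY 0.3002 | tΔX 2.0000 tΔY 1.1547
    t=0.3002 [y] (1,1)
    t=0.9200 [x] (2,1)
    t=1.4549 [y] (2,0) — stop
  → r_1 = 1.4549
beam 2: φ=-45°, α=345°
  cosα=0.9659 sinα=-0.2588 | (1,2) | tMaxX 0.4762 tMaxY 1.0046 | tΔX 1.0353 tΔY 3.8637
    t=0.4762 [x] (2,2)
    t=1.0046 [y] (2,1)
    t=1.5115 [x] (3,1)
    t=2.5468 [x] (4,1)
    t=3.5821 [x] (5,1)
    t=4.6173 [x] (6,1)
    t=4.8683 [y] (6,0) — stop
  → r_2 = 4.8683
beam 3: φ=45°, α=75°
  cosα=0.2588 sinα=0.9659 | (1,2) | tMaxX 1.7773 tMaxY 0.7661 | tΔX 3.8637 tΔY 1.0353
    t=0.7661 [y] (1,3)
    t=1.7773 [x] (2,3)
    t=1.8014 [y] (2,4)
    t=2.8367 [y] (2,5)
    t=3.8719 [y] (2,6) — stop
  → r_3 = 3.8719
beam 4: φ=90°, α=120°
  cosα=-0.5000 sinα=0.8660 | (1,2) | tMaxX 1.0800 tMaxY 0.8545 | tΔX 2.0000 tΔY 1.1547
    t=0.8545 [y] (1,3)
    t=1.0800 [x] (0,3) — stop
  → r_4 = 1.0800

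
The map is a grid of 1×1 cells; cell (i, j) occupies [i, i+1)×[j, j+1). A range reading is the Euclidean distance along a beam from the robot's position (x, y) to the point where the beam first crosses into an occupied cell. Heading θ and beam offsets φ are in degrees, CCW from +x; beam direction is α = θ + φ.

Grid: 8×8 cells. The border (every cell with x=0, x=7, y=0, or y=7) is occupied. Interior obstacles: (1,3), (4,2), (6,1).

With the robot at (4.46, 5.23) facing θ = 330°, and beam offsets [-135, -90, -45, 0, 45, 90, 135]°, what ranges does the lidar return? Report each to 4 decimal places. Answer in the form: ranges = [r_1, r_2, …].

ranges = [3.5821, 4.8844, 4.3792, 2.9329, 2.6296, 2.0438, 1.8324]

beam 1: φ=-135°, α=195°
  direction (-0.9659, -0.2588); cell (4,5); t to first gridline: x 0.4762, y 0.8887 (then +1.0353 / +3.8637)
    (3,5) via x @ 0.4762
    (3,4) via y @ 0.8887
    (2,4) via x @ 1.5115
    (1,4) via x @ 2.5468
    (0,4) via x @ 3.5821  # hit
  → r_1 = 3.5821
beam 2: φ=-90°, α=240°
  direction (-0.5000, -0.8660); cell (4,5); t to first gridline: x 0.9200, y 0.2656 (then +2.0000 / +1.1547)
    (4,4) via y @ 0.2656
    (3,4) via x @ 0.9200
    (3,3) via y @ 1.4203
    (3,2) via y @ 2.5750
    (2,2) via x @ 2.9200
    (2,1) via y @ 3.7297
    (2,0) via y @ 4.8844  # hit
  → r_2 = 4.8844
beam 3: φ=-45°, α=285°
  direction (0.2588, -0.9659); cell (4,5); t to first gridline: x 2.0864, y 0.2381 (then +3.8637 / +1.0353)
    (4,4) via y @ 0.2381
    (4,3) via y @ 1.2734
    (5,3) via x @ 2.0864
    (5,2) via y @ 2.3087
    (5,1) via y @ 3.3439
    (5,0) via y @ 4.3792  # hit
  → r_3 = 4.3792
beam 4: φ=0°, α=330°
  direction (0.8660, -0.5000); cell (4,5); t to first gridline: x 0.6235, y 0.4600 (then +1.1547 / +2.0000)
    (4,4) via y @ 0.4600
    (5,4) via x @ 0.6235
    (6,4) via x @ 1.7782
    (6,3) via y @ 2.4600
    (7,3) via x @ 2.9329  # hit
  → r_4 = 2.9329
beam 5: φ=45°, α=15°
  direction (0.9659, 0.2588); cell (4,5); t to first gridline: x 0.5590, y 2.9751 (then +1.0353 / +3.8637)
    (5,5) via x @ 0.5590
    (6,5) via x @ 1.5943
    (7,5) via x @ 2.6296  # hit
  → r_5 = 2.6296
beam 6: φ=90°, α=60°
  direction (0.5000, 0.8660); cell (4,5); t to first gridline: x 1.0800, y 0.8891 (then +2.0000 / +1.1547)
    (4,6) via y @ 0.8891
    (5,6) via x @ 1.0800
    (5,7) via y @ 2.0438  # hit
  → r_6 = 2.0438
beam 7: φ=135°, α=105°
  direction (-0.2588, 0.9659); cell (4,5); t to first gridline: x 1.7773, y 0.7972 (then +3.8637 / +1.0353)
    (4,6) via y @ 0.7972
    (3,6) via x @ 1.7773
    (3,7) via y @ 1.8324  # hit
  → r_7 = 1.8324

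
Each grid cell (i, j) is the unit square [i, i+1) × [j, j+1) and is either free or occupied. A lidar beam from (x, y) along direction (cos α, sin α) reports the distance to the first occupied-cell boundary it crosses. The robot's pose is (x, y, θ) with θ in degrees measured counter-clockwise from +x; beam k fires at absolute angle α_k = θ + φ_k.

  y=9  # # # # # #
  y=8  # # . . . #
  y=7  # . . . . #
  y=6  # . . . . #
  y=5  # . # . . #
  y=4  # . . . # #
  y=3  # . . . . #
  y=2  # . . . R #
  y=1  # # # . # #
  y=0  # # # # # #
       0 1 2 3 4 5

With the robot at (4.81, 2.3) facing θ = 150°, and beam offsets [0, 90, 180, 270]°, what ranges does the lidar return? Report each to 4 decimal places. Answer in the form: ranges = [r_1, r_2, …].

ranges = [4.3994, 0.3464, 0.2194, 0.3800]

beam 1: φ=0°, α=150°
  cosα=-0.8660 sinα=0.5000 | (4,2) | tMaxX 0.9353 tMaxY 1.4000 | tΔX 1.1547 tΔY 2.0000
    t=0.9353 [x] (3,2)
    t=1.4000 [y] (3,3)
    t=2.0900 [x] (2,3)
    t=3.2447 [x] (1,3)
    t=3.4000 [y] (1,4)
    t=4.3994 [x] (0,4) — stop
  → r_1 = 4.3994
beam 2: φ=90°, α=240°
  cosα=-0.5000 sinα=-0.8660 | (4,2) | tMaxX 1.6200 tMaxY 0.3464 | tΔX 2.0000 tΔY 1.1547
    t=0.3464 [y] (4,1) — stop
  → r_2 = 0.3464
beam 3: φ=180°, α=330°
  cosα=0.8660 sinα=-0.5000 | (4,2) | tMaxX 0.2194 tMaxY 0.6000 | tΔX 1.1547 tΔY 2.0000
    t=0.2194 [x] (5,2) — stop
  → r_3 = 0.2194
beam 4: φ=270°, α=60°
  cosα=0.5000 sinα=0.8660 | (4,2) | tMaxX 0.3800 tMaxY 0.8083 | tΔX 2.0000 tΔY 1.1547
    t=0.3800 [x] (5,2) — stop
  → r_4 = 0.3800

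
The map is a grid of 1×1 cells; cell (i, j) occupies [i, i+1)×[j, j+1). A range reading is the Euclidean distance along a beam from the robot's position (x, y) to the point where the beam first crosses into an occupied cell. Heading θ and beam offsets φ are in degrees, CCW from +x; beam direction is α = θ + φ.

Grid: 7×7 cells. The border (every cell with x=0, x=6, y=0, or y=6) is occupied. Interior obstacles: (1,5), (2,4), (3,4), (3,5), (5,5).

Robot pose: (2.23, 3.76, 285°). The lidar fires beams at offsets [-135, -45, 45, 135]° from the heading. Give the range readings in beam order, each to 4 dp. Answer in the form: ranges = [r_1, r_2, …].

beam 1: φ=-135°, α=150°
  direction (-0.8660, 0.5000); cell (2,3); t to first gridline: x 0.2656, y 0.4800 (then +1.1547 / +2.0000)
    (1,3) via x @ 0.2656
    (1,4) via y @ 0.4800
    (0,4) via x @ 1.4203  # hit
  → r_1 = 1.4203
beam 2: φ=-45°, α=240°
  direction (-0.5000, -0.8660); cell (2,3); t to first gridline: x 0.4600, y 0.8776 (then +2.0000 / +1.1547)
    (1,3) via x @ 0.4600
    (1,2) via y @ 0.8776
    (1,1) via y @ 2.0323
    (0,1) via x @ 2.4600  # hit
  → r_2 = 2.4600
beam 3: φ=45°, α=330°
  direction (0.8660, -0.5000); cell (2,3); t to first gridline: x 0.8891, y 1.5200 (then +1.1547 / +2.0000)
    (3,3) via x @ 0.8891
    (3,2) via y @ 1.5200
    (4,2) via x @ 2.0438
    (5,2) via x @ 3.1985
    (5,1) via y @ 3.5200
    (6,1) via x @ 4.3532  # hit
  → r_3 = 4.3532
beam 4: φ=135°, α=60°
  direction (0.5000, 0.8660); cell (2,3); t to first gridline: x 1.5400, y 0.2771 (then +2.0000 / +1.1547)
    (2,4) via y @ 0.2771  # hit
  → r_4 = 0.2771

ranges = [1.4203, 2.4600, 4.3532, 0.2771]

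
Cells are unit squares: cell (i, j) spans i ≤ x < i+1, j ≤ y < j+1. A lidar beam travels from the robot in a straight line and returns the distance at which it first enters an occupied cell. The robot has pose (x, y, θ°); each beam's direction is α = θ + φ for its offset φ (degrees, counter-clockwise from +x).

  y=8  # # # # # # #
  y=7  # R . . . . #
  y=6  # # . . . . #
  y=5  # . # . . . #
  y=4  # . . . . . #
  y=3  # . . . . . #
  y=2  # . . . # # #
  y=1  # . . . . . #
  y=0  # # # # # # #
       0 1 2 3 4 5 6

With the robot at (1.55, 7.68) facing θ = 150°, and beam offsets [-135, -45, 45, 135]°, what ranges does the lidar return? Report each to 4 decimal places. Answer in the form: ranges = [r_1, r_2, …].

ranges = [1.2364, 0.3313, 0.5694, 0.7040]

beam 1: φ=-135°, α=15°
  direction (0.9659, 0.2588); cell (1,7); t to first gridline: x 0.4659, y 1.2364 (then +1.0353 / +3.8637)
    (2,7) via x @ 0.4659
    (2,8) via y @ 1.2364  # hit
  → r_1 = 1.2364
beam 2: φ=-45°, α=105°
  direction (-0.2588, 0.9659); cell (1,7); t to first gridline: x 2.1250, y 0.3313 (then +3.8637 / +1.0353)
    (1,8) via y @ 0.3313  # hit
  → r_2 = 0.3313
beam 3: φ=45°, α=195°
  direction (-0.9659, -0.2588); cell (1,7); t to first gridline: x 0.5694, y 2.6273 (then +1.0353 / +3.8637)
    (0,7) via x @ 0.5694  # hit
  → r_3 = 0.5694
beam 4: φ=135°, α=285°
  direction (0.2588, -0.9659); cell (1,7); t to first gridline: x 1.7387, y 0.7040 (then +3.8637 / +1.0353)
    (1,6) via y @ 0.7040  # hit
  → r_4 = 0.7040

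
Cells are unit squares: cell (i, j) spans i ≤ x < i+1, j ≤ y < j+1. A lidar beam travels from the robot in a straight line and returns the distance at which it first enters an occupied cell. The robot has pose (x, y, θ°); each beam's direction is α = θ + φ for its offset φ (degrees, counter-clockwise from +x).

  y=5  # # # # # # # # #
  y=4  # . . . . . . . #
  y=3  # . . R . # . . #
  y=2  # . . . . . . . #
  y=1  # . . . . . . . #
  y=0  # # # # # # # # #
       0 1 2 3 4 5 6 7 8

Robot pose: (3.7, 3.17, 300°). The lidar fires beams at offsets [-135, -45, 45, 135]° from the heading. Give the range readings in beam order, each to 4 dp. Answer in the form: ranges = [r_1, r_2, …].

beam 1: φ=-135°, α=165°
  d=(-0.9659,0.2588)  start (3,3)  tX=0.7247 tY=3.2069  stride 1/|dx|=1.0353 1/|dy|=3.8637
    cross x-line → (2,3), t=0.7247
    cross x-line → (1,3), t=1.7600
    cross x-line → (0,3), t=2.7952 (wall)
  → r_1 = 2.7952
beam 2: φ=-45°, α=255°
  d=(-0.2588,-0.9659)  start (3,3)  tX=2.7046 tY=0.1760  stride 1/|dx|=3.8637 1/|dy|=1.0353
    cross y-line → (3,2), t=0.1760
    cross y-line → (3,1), t=1.2113
    cross y-line → (3,0), t=2.2465 (wall)
  → r_2 = 2.2465
beam 3: φ=45°, α=345°
  d=(0.9659,-0.2588)  start (3,3)  tX=0.3106 tY=0.6568  stride 1/|dx|=1.0353 1/|dy|=3.8637
    cross x-line → (4,3), t=0.3106
    cross y-line → (4,2), t=0.6568
    cross x-line → (5,2), t=1.3459
    cross x-line → (6,2), t=2.3811
    cross x-line → (7,2), t=3.4164
    cross x-line → (8,2), t=4.4517 (wall)
  → r_3 = 4.4517
beam 4: φ=135°, α=75°
  d=(0.2588,0.9659)  start (3,3)  tX=1.1591 tY=0.8593  stride 1/|dx|=3.8637 1/|dy|=1.0353
    cross y-line → (3,4), t=0.8593
    cross x-line → (4,4), t=1.1591
    cross y-line → (4,5), t=1.8946 (wall)
  → r_4 = 1.8946

ranges = [2.7952, 2.2465, 4.4517, 1.8946]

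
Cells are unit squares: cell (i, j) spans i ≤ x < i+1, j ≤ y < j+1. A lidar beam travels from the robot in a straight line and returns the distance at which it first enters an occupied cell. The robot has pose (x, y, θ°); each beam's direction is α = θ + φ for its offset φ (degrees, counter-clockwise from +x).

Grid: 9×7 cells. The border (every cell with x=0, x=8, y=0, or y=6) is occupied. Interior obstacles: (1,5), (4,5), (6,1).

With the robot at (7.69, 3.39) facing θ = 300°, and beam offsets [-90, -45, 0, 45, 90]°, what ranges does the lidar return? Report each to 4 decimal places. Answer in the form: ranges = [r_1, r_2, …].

ranges = [4.7800, 2.4743, 0.6200, 0.3209, 0.3580]

beam 1: φ=-90°, α=210°
  cosα=-0.8660 sinα=-0.5000 | (7,3) | tMaxX 0.7967 tMaxY 0.7800 | tΔX 1.1547 tΔY 2.0000
    t=0.7800 [y] (7,2)
    t=0.7967 [x] (6,2)
    t=1.9514 [x] (5,2)
    t=2.7800 [y] (5,1)
    t=3.1061 [x] (4,1)
    t=4.2608 [x] (3,1)
    t=4.7800 [y] (3,0) — stop
  → r_1 = 4.7800
beam 2: φ=-45°, α=255°
  cosα=-0.2588 sinα=-0.9659 | (7,3) | tMaxX 2.6660 tMaxY 0.4038 | tΔX 3.8637 tΔY 1.0353
    t=0.4038 [y] (7,2)
    t=1.4390 [y] (7,1)
    t=2.4743 [y] (7,0) — stop
  → r_2 = 2.4743
beam 3: φ=0°, α=300°
  cosα=0.5000 sinα=-0.8660 | (7,3) | tMaxX 0.6200 tMaxY 0.4503 | tΔX 2.0000 tΔY 1.1547
    t=0.4503 [y] (7,2)
    t=0.6200 [x] (8,2) — stop
  → r_3 = 0.6200
beam 4: φ=45°, α=345°
  cosα=0.9659 sinα=-0.2588 | (7,3) | tMaxX 0.3209 tMaxY 1.5068 | tΔX 1.0353 tΔY 3.8637
    t=0.3209 [x] (8,3) — stop
  → r_4 = 0.3209
beam 5: φ=90°, α=30°
  cosα=0.8660 sinα=0.5000 | (7,3) | tMaxX 0.3580 tMaxY 1.2200 | tΔX 1.1547 tΔY 2.0000
    t=0.3580 [x] (8,3) — stop
  → r_5 = 0.3580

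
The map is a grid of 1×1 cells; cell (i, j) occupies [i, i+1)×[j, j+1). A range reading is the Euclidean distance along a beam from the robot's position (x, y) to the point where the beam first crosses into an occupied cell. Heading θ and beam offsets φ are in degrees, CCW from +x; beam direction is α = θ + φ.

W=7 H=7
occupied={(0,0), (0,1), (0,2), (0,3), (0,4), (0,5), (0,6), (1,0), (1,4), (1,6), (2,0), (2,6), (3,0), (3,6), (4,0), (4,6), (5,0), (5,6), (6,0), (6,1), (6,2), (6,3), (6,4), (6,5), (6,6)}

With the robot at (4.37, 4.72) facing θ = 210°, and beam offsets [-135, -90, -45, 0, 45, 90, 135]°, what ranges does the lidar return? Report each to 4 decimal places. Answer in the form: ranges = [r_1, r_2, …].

beam 1: φ=-135°, α=75°
  d=(0.2588,0.9659)  start (4,4)  tX=2.4341 tY=0.2899  stride 1/|dx|=3.8637 1/|dy|=1.0353
    cross y-line → (4,5), t=0.2899
    cross y-line → (4,6), t=1.3252 (wall)
  → r_1 = 1.3252
beam 2: φ=-90°, α=120°
  d=(-0.5000,0.8660)  start (4,4)  tX=0.7400 tY=0.3233  stride 1/|dx|=2.0000 1/|dy|=1.1547
    cross y-line → (4,5), t=0.3233
    cross x-line → (3,5), t=0.7400
    cross y-line → (3,6), t=1.4780 (wall)
  → r_2 = 1.4780
beam 3: φ=-45°, α=165°
  d=(-0.9659,0.2588)  start (4,4)  tX=0.3831 tY=1.0818  stride 1/|dx|=1.0353 1/|dy|=3.8637
    cross x-line → (3,4), t=0.3831
    cross y-line → (3,5), t=1.0818
    cross x-line → (2,5), t=1.4183
    cross x-line → (1,5), t=2.4536
    cross x-line → (0,5), t=3.4889 (wall)
  → r_3 = 3.4889
beam 4: φ=0°, α=210°
  d=(-0.8660,-0.5000)  start (4,4)  tX=0.4272 tY=1.4400  stride 1/|dx|=1.1547 1/|dy|=2.0000
    cross x-line → (3,4), t=0.4272
    cross y-line → (3,3), t=1.4400
    cross x-line → (2,3), t=1.5819
    cross x-line → (1,3), t=2.7366
    cross y-line → (1,2), t=3.4400
    cross x-line → (0,2), t=3.8913 (wall)
  → r_4 = 3.8913
beam 5: φ=45°, α=255°
  d=(-0.2588,-0.9659)  start (4,4)  tX=1.4296 tY=0.7454  stride 1/|dx|=3.8637 1/|dy|=1.0353
    cross y-line → (4,3), t=0.7454
    cross x-line → (3,3), t=1.4296
    cross y-line → (3,2), t=1.7807
    cross y-line → (3,1), t=2.8160
    cross y-line → (3,0), t=3.8512 (wall)
  → r_5 = 3.8512
beam 6: φ=90°, α=300°
  d=(0.5000,-0.8660)  start (4,4)  tX=1.2600 tY=0.8314  stride 1/|dx|=2.0000 1/|dy|=1.1547
    cross y-line → (4,3), t=0.8314
    cross x-line → (5,3), t=1.2600
    cross y-line → (5,2), t=1.9861
    cross y-line → (5,1), t=3.1408
    cross x-line → (6,1), t=3.2600 (wall)
  → r_6 = 3.2600
beam 7: φ=135°, α=345°
  d=(0.9659,-0.2588)  start (4,4)  tX=0.6522 tY=2.7819  stride 1/|dx|=1.0353 1/|dy|=3.8637
    cross x-line → (5,4), t=0.6522
    cross x-line → (6,4), t=1.6875 (wall)
  → r_7 = 1.6875

ranges = [1.3252, 1.4780, 3.4889, 3.8913, 3.8512, 3.2600, 1.6875]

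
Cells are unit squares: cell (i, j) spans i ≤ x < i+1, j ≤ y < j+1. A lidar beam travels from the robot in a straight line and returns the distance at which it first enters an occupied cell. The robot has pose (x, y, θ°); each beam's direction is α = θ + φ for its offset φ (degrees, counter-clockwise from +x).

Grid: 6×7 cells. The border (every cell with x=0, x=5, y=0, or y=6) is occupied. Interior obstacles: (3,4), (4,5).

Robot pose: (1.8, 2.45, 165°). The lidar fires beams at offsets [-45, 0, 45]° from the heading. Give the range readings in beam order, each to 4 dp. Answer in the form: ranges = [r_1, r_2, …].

ranges = [1.6000, 0.8282, 0.9238]

beam 1: φ=-45°, α=120°
  direction (-0.5000, 0.8660); cell (1,2); t to first gridline: x 1.6000, y 0.6351 (then +2.0000 / +1.1547)
    (1,3) via y @ 0.6351
    (0,3) via x @ 1.6000  # hit
  → r_1 = 1.6000
beam 2: φ=0°, α=165°
  direction (-0.9659, 0.2588); cell (1,2); t to first gridline: x 0.8282, y 2.1250 (then +1.0353 / +3.8637)
    (0,2) via x @ 0.8282  # hit
  → r_2 = 0.8282
beam 3: φ=45°, α=210°
  direction (-0.8660, -0.5000); cell (1,2); t to first gridline: x 0.9238, y 0.9000 (then +1.1547 / +2.0000)
    (1,1) via y @ 0.9000
    (0,1) via x @ 0.9238  # hit
  → r_3 = 0.9238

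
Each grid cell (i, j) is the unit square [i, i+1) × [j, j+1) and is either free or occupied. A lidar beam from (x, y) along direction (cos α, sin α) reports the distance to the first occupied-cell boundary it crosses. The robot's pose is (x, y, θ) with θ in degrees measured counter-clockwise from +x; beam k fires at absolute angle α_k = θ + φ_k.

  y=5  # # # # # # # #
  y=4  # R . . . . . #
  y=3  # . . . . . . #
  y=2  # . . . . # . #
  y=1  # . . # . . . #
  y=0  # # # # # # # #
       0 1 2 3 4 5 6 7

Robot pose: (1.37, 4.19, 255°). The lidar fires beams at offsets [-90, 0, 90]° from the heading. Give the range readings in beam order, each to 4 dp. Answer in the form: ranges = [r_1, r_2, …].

ranges = [0.3831, 1.4296, 4.5978]

beam 1: φ=-90°, α=165°
  dir = (cos 165°, sin 165°) = (-0.9659, 0.2588); from cell (1,4)
  next x-line at t=0.3831, next y-line at t=3.1296; Δt_x=1.0353, Δt_y=3.8637
    x: enter (0,4) at t=0.3831 ← occupied
  → r_1 = 0.3831
beam 2: φ=0°, α=255°
  dir = (cos 255°, sin 255°) = (-0.2588, -0.9659); from cell (1,4)
  next x-line at t=1.4296, next y-line at t=0.1967; Δt_x=3.8637, Δt_y=1.0353
    y: enter (1,3) at t=0.1967
    y: enter (1,2) at t=1.2320
    x: enter (0,2) at t=1.4296 ← occupied
  → r_2 = 1.4296
beam 3: φ=90°, α=345°
  dir = (cos 345°, sin 345°) = (0.9659, -0.2588); from cell (1,4)
  next x-line at t=0.6522, next y-line at t=0.7341; Δt_x=1.0353, Δt_y=3.8637
    x: enter (2,4) at t=0.6522
    y: enter (2,3) at t=0.7341
    x: enter (3,3) at t=1.6875
    x: enter (4,3) at t=2.7228
    x: enter (5,3) at t=3.7581
    y: enter (5,2) at t=4.5978 ← occupied
  → r_3 = 4.5978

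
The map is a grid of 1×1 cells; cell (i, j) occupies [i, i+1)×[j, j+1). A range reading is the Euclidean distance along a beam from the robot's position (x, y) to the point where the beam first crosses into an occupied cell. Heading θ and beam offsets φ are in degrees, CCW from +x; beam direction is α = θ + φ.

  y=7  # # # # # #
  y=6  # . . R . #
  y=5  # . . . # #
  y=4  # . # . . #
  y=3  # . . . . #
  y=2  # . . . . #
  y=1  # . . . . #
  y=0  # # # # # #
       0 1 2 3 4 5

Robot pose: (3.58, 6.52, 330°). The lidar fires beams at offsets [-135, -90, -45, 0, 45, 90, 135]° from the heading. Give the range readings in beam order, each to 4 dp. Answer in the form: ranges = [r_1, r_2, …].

beam 1: φ=-135°, α=195°
  dir = (cos 195°, sin 195°) = (-0.9659, -0.2588); from cell (3,6)
  next x-line at t=0.6005, next y-line at t=2.0091; Δt_x=1.0353, Δt_y=3.8637
    x: enter (2,6) at t=0.6005
    x: enter (1,6) at t=1.6357
    y: enter (1,5) at t=2.0091
    x: enter (0,5) at t=2.6710 ← occupied
  → r_1 = 2.6710
beam 2: φ=-90°, α=240°
  dir = (cos 240°, sin 240°) = (-0.5000, -0.8660); from cell (3,6)
  next x-line at t=1.1600, next y-line at t=0.6004; Δt_x=2.0000, Δt_y=1.1547
    y: enter (3,5) at t=0.6004
    x: enter (2,5) at t=1.1600
    y: enter (2,4) at t=1.7551 ← occupied
  → r_2 = 1.7551
beam 3: φ=-45°, α=285°
  dir = (cos 285°, sin 285°) = (0.2588, -0.9659); from cell (3,6)
  next x-line at t=1.6228, next y-line at t=0.5383; Δt_x=3.8637, Δt_y=1.0353
    y: enter (3,5) at t=0.5383
    y: enter (3,4) at t=1.5736
    x: enter (4,4) at t=1.6228
    y: enter (4,3) at t=2.6089
    y: enter (4,2) at t=3.6442
    y: enter (4,1) at t=4.6794
    x: enter (5,1) at t=5.4865 ← occupied
  → r_3 = 5.4865
beam 4: φ=0°, α=330°
  dir = (cos 330°, sin 330°) = (0.8660, -0.5000); from cell (3,6)
  next x-line at t=0.4850, next y-line at t=1.0400; Δt_x=1.1547, Δt_y=2.0000
    x: enter (4,6) at t=0.4850
    y: enter (4,5) at t=1.0400 ← occupied
  → r_4 = 1.0400
beam 5: φ=45°, α=15°
  dir = (cos 15°, sin 15°) = (0.9659, 0.2588); from cell (3,6)
  next x-line at t=0.4348, next y-line at t=1.8546; Δt_x=1.0353, Δt_y=3.8637
    x: enter (4,6) at t=0.4348
    x: enter (5,6) at t=1.4701 ← occupied
  → r_5 = 1.4701
beam 6: φ=90°, α=60°
  dir = (cos 60°, sin 60°) = (0.5000, 0.8660); from cell (3,6)
  next x-line at t=0.8400, next y-line at t=0.5543; Δt_x=2.0000, Δt_y=1.1547
    y: enter (3,7) at t=0.5543 ← occupied
  → r_6 = 0.5543
beam 7: φ=135°, α=105°
  dir = (cos 105°, sin 105°) = (-0.2588, 0.9659); from cell (3,6)
  next x-line at t=2.2409, next y-line at t=0.4969; Δt_x=3.8637, Δt_y=1.0353
    y: enter (3,7) at t=0.4969 ← occupied
  → r_7 = 0.4969

ranges = [2.6710, 1.7551, 5.4865, 1.0400, 1.4701, 0.5543, 0.4969]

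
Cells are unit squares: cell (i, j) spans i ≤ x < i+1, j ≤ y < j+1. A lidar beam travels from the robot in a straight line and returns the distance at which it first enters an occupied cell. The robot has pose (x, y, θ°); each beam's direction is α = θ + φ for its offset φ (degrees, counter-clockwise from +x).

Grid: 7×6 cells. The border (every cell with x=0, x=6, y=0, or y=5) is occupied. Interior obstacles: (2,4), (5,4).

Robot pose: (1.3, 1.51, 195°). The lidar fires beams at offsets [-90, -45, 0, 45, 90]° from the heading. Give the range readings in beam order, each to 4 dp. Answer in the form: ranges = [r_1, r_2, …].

beam 1: φ=-90°, α=105°
  cosα=-0.2588 sinα=0.9659 | (1,1) | tMaxX 1.1591 tMaxY 0.5073 | tΔX 3.8637 tΔY 1.0353
    t=0.5073 [y] (1,2)
    t=1.1591 [x] (0,2) — stop
  → r_1 = 1.1591
beam 2: φ=-45°, α=150°
  cosα=-0.8660 sinα=0.5000 | (1,1) | tMaxX 0.3464 tMaxY 0.9800 | tΔX 1.1547 tΔY 2.0000
    t=0.3464 [x] (0,1) — stop
  → r_2 = 0.3464
beam 3: φ=0°, α=195°
  cosα=-0.9659 sinα=-0.2588 | (1,1) | tMaxX 0.3106 tMaxY 1.9705 | tΔX 1.0353 tΔY 3.8637
    t=0.3106 [x] (0,1) — stop
  → r_3 = 0.3106
beam 4: φ=45°, α=240°
  cosα=-0.5000 sinα=-0.8660 | (1,1) | tMaxX 0.6000 tMaxY 0.5889 | tΔX 2.0000 tΔY 1.1547
    t=0.5889 [y] (1,0) — stop
  → r_4 = 0.5889
beam 5: φ=90°, α=285°
  cosα=0.2588 sinα=-0.9659 | (1,1) | tMaxX 2.7046 tMaxY 0.5280 | tΔX 3.8637 tΔY 1.0353
    t=0.5280 [y] (1,0) — stop
  → r_5 = 0.5280

ranges = [1.1591, 0.3464, 0.3106, 0.5889, 0.5280]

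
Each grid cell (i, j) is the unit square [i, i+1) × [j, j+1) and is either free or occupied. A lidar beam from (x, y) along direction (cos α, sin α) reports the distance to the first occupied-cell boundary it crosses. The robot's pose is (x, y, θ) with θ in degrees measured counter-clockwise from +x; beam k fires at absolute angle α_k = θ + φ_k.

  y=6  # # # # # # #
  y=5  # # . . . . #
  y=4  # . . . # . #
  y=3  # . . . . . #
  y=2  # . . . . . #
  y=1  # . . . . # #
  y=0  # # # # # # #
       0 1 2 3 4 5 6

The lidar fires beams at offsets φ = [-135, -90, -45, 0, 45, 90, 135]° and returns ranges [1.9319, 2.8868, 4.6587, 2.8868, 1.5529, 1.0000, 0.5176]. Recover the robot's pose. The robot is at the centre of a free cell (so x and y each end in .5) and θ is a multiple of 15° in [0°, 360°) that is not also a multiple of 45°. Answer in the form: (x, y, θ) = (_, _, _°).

Candidates: 22 free-cell centres × 16 headings = 352 poses. Raycast each; keep the one whose scan matches to 4 dp.
  (2.5, 3.5, 165°): beam 1 = 1.7321 ≠ 1.9319 ✗
  (5.5, 3.5, 255°): beam 1 = 1.0000 ≠ 1.9319 ✗
  (3.5, 2.5, 210°): beam 2 = 3.0000 ≠ 2.8868 ✗
  (1.5, 3.5, 195°): beam 1 = 2.8868 ≠ 1.9319 ✗
  (4.5, 1.5, 60°): beam 1 = 0.5176 ≠ 1.9319 ✗
  …
  (1.5, 3.5, 30°): r_1=1.9319, r_2=2.8868, r_3=4.6587, r_4=2.8868, r_5=1.5529, r_6=1.0000, r_7=0.5176 — all match ✓
No second candidate reproduces the full scan.

(x, y, θ) = (1.5, 3.5, 30°)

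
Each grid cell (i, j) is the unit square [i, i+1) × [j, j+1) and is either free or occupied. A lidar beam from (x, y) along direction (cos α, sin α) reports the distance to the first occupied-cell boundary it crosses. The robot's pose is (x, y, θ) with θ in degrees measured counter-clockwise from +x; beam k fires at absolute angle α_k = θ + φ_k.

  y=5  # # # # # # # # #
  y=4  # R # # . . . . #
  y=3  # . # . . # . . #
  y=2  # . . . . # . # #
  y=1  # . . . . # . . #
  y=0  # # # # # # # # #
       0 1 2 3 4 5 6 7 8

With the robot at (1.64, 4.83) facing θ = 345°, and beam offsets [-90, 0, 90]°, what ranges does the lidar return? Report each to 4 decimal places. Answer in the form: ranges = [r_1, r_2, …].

beam 1: φ=-90°, α=255°
  d=(-0.2588,-0.9659)  start (1,4)  tX=2.4728 tY=0.8593  stride 1/|dx|=3.8637 1/|dy|=1.0353
    cross y-line → (1,3), t=0.8593
    cross y-line → (1,2), t=1.8946
    cross x-line → (0,2), t=2.4728 (wall)
  → r_1 = 2.4728
beam 2: φ=0°, α=345°
  d=(0.9659,-0.2588)  start (1,4)  tX=0.3727 tY=3.2069  stride 1/|dx|=1.0353 1/|dy|=3.8637
    cross x-line → (2,4), t=0.3727 (wall)
  → r_2 = 0.3727
beam 3: φ=90°, α=75°
  d=(0.2588,0.9659)  start (1,4)  tX=1.3909 tY=0.1760  stride 1/|dx|=3.8637 1/|dy|=1.0353
    cross y-line → (1,5), t=0.1760 (wall)
  → r_3 = 0.1760

ranges = [2.4728, 0.3727, 0.1760]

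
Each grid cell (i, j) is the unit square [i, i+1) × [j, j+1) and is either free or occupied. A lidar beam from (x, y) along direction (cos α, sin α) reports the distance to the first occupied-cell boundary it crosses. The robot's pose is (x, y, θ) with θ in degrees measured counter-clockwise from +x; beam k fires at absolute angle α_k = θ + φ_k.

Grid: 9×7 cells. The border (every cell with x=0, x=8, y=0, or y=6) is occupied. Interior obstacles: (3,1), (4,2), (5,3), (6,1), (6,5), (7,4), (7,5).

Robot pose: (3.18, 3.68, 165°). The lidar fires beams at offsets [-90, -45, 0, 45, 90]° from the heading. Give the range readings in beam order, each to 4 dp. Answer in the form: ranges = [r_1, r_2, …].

ranges = [2.4018, 2.6789, 2.2569, 2.5172, 2.7745]

beam 1: φ=-90°, α=75°
  d=(0.2588,0.9659)  start (3,3)  tX=3.1682 tY=0.3313  stride 1/|dx|=3.8637 1/|dy|=1.0353
    cross y-line → (3,4), t=0.3313
    cross y-line → (3,5), t=1.3666
    cross y-line → (3,6), t=2.4018 (wall)
  → r_1 = 2.4018
beam 2: φ=-45°, α=120°
  d=(-0.5000,0.8660)  start (3,3)  tX=0.3600 tY=0.3695  stride 1/|dx|=2.0000 1/|dy|=1.1547
    cross x-line → (2,3), t=0.3600
    cross y-line → (2,4), t=0.3695
    cross y-line → (2,5), t=1.5242
    cross x-line → (1,5), t=2.3600
    cross y-line → (1,6), t=2.6789 (wall)
  → r_2 = 2.6789
beam 3: φ=0°, α=165°
  d=(-0.9659,0.2588)  start (3,3)  tX=0.1863 tY=1.2364  stride 1/|dx|=1.0353 1/|dy|=3.8637
    cross x-line → (2,3), t=0.1863
    cross x-line → (1,3), t=1.2216
    cross y-line → (1,4), t=1.2364
    cross x-line → (0,4), t=2.2569 (wall)
  → r_3 = 2.2569
beam 4: φ=45°, α=210°
  d=(-0.8660,-0.5000)  start (3,3)  tX=0.2078 tY=1.3600  stride 1/|dx|=1.1547 1/|dy|=2.0000
    cross x-line → (2,3), t=0.2078
    cross y-line → (2,2), t=1.3600
    cross x-line → (1,2), t=1.3625
    cross x-line → (0,2), t=2.5172 (wall)
  → r_4 = 2.5172
beam 5: φ=90°, α=255°
  d=(-0.2588,-0.9659)  start (3,3)  tX=0.6955 tY=0.7040  stride 1/|dx|=3.8637 1/|dy|=1.0353
    cross x-line → (2,3), t=0.6955
    cross y-line → (2,2), t=0.7040
    cross y-line → (2,1), t=1.7393
    cross y-line → (2,0), t=2.7745 (wall)
  → r_5 = 2.7745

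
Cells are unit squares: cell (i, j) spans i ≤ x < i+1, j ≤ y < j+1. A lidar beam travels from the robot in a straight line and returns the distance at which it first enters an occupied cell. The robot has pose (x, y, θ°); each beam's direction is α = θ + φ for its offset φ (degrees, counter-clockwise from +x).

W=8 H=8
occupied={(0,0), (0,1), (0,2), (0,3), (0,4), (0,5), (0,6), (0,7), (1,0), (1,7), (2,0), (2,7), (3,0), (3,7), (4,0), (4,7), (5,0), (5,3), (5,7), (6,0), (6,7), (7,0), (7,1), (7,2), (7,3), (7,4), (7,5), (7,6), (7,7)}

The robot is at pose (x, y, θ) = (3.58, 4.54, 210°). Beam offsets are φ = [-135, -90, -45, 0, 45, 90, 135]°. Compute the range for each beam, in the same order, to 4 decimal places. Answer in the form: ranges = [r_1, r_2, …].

ranges = [2.5468, 2.8406, 2.6710, 2.9791, 3.6649, 4.0876, 2.0864]

beam 1: φ=-135°, α=75°
  direction (0.2588, 0.9659); cell (3,4); t to first gridline: x 1.6228, y 0.4762 (then +3.8637 / +1.0353)
    (3,5) via y @ 0.4762
    (3,6) via y @ 1.5115
    (4,6) via x @ 1.6228
    (4,7) via y @ 2.5468  # hit
  → r_1 = 2.5468
beam 2: φ=-90°, α=120°
  direction (-0.5000, 0.8660); cell (3,4); t to first gridline: x 1.1600, y 0.5312 (then +2.0000 / +1.1547)
    (3,5) via y @ 0.5312
    (2,5) via x @ 1.1600
    (2,6) via y @ 1.6859
    (2,7) via y @ 2.8406  # hit
  → r_2 = 2.8406
beam 3: φ=-45°, α=165°
  direction (-0.9659, 0.2588); cell (3,4); t to first gridline: x 0.6005, y 1.7773 (then +1.0353 / +3.8637)
    (2,4) via x @ 0.6005
    (1,4) via x @ 1.6357
    (1,5) via y @ 1.7773
    (0,5) via x @ 2.6710  # hit
  → r_3 = 2.6710
beam 4: φ=0°, α=210°
  direction (-0.8660, -0.5000); cell (3,4); t to first gridline: x 0.6697, y 1.0800 (then +1.1547 / +2.0000)
    (2,4) via x @ 0.6697
    (2,3) via y @ 1.0800
    (1,3) via x @ 1.8244
    (0,3) via x @ 2.9791  # hit
  → r_4 = 2.9791
beam 5: φ=45°, α=255°
  direction (-0.2588, -0.9659); cell (3,4); t to first gridline: x 2.2409, y 0.5590 (then +3.8637 / +1.0353)
    (3,3) via y @ 0.5590
    (3,2) via y @ 1.5943
    (2,2) via x @ 2.2409
    (2,1) via y @ 2.6296
    (2,0) via y @ 3.6649  # hit
  → r_5 = 3.6649
beam 6: φ=90°, α=300°
  direction (0.5000, -0.8660); cell (3,4); t to first gridline: x 0.8400, y 0.6235 (then +2.0000 / +1.1547)
    (3,3) via y @ 0.6235
    (4,3) via x @ 0.8400
    (4,2) via y @ 1.7782
    (5,2) via x @ 2.8400
    (5,1) via y @ 2.9329
    (5,0) via y @ 4.0876  # hit
  → r_6 = 4.0876
beam 7: φ=135°, α=345°
  direction (0.9659, -0.2588); cell (3,4); t to first gridline: x 0.4348, y 2.0864 (then +1.0353 / +3.8637)
    (4,4) via x @ 0.4348
    (5,4) via x @ 1.4701
    (5,3) via y @ 2.0864  # hit
  → r_7 = 2.0864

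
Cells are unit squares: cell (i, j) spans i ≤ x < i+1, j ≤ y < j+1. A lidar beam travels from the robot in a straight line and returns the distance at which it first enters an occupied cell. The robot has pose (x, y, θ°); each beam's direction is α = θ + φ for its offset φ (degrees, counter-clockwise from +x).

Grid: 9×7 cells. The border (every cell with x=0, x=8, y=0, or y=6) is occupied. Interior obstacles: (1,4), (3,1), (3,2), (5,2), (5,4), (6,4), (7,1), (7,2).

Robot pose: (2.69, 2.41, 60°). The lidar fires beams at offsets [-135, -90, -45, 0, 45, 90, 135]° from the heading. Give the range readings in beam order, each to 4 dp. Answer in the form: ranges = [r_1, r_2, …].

beam 1: φ=-135°, α=285°
  cosα=0.2588 sinα=-0.9659 | (2,2) | tMaxX 1.1977 tMaxY 0.4245 | tΔX 3.8637 tΔY 1.0353
    t=0.4245 [y] (2,1)
    t=1.1977 [x] (3,1) — stop
  → r_1 = 1.1977
beam 2: φ=-90°, α=330°
  cosα=0.8660 sinα=-0.5000 | (2,2) | tMaxX 0.3580 tMaxY 0.8200 | tΔX 1.1547 tΔY 2.0000
    t=0.3580 [x] (3,2) — stop
  → r_2 = 0.3580
beam 3: φ=-45°, α=15°
  cosα=0.9659 sinα=0.2588 | (2,2) | tMaxX 0.3209 tMaxY 2.2796 | tΔX 1.0353 tΔY 3.8637
    t=0.3209 [x] (3,2) — stop
  → r_3 = 0.3209
beam 4: φ=0°, α=60°
  cosα=0.5000 sinα=0.8660 | (2,2) | tMaxX 0.6200 tMaxY 0.6813 | tΔX 2.0000 tΔY 1.1547
    t=0.6200 [x] (3,2) — stop
  → r_4 = 0.6200
beam 5: φ=45°, α=105°
  cosα=-0.2588 sinα=0.9659 | (2,2) | tMaxX 2.6660 tMaxY 0.6108 | tΔX 3.8637 tΔY 1.0353
    t=0.6108 [y] (2,3)
    t=1.6461 [y] (2,4)
    t=2.6660 [x] (1,4) — stop
  → r_5 = 2.6660
beam 6: φ=90°, α=150°
  cosα=-0.8660 sinα=0.5000 | (2,2) | tMaxX 0.7967 tMaxY 1.1800 | tΔX 1.1547 tΔY 2.0000
    t=0.7967 [x] (1,2)
    t=1.1800 [y] (1,3)
    t=1.9514 [x] (0,3) — stop
  → r_6 = 1.9514
beam 7: φ=135°, α=195°
  cosα=-0.9659 sinα=-0.2588 | (2,2) | tMaxX 0.7143 tMaxY 1.5841 | tΔX 1.0353 tΔY 3.8637
    t=0.7143 [x] (1,2)
    t=1.5841 [y] (1,1)
    t=1.7496 [x] (0,1) — stop
  → r_7 = 1.7496

ranges = [1.1977, 0.3580, 0.3209, 0.6200, 2.6660, 1.9514, 1.7496]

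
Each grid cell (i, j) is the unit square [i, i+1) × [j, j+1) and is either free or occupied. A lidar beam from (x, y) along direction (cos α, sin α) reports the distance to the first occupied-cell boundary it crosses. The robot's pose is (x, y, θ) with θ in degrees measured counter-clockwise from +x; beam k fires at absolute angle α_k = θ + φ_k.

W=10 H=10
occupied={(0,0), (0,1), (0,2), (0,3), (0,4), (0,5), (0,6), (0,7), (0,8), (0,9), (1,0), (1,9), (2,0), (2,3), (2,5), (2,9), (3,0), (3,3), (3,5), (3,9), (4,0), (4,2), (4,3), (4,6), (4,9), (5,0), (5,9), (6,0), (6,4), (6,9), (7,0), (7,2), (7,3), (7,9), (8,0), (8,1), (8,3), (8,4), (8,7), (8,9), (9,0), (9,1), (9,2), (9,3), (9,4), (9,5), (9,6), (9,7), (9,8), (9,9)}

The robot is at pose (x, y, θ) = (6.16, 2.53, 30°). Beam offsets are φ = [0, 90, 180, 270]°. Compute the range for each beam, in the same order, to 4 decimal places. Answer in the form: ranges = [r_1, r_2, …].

ranges = [0.9699, 4.0068, 3.0600, 1.7667]

beam 1: φ=0°, α=30°
  direction (0.8660, 0.5000); cell (6,2); t to first gridline: x 0.9699, y 0.9400 (then +1.1547 / +2.0000)
    (6,3) via y @ 0.9400
    (7,3) via x @ 0.9699  # hit
  → r_1 = 0.9699
beam 2: φ=90°, α=120°
  direction (-0.5000, 0.8660); cell (6,2); t to first gridline: x 0.3200, y 0.5427 (then +2.0000 / +1.1547)
    (5,2) via x @ 0.3200
    (5,3) via y @ 0.5427
    (5,4) via y @ 1.6974
    (4,4) via x @ 2.3200
    (4,5) via y @ 2.8521
    (4,6) via y @ 4.0068  # hit
  → r_2 = 4.0068
beam 3: φ=180°, α=210°
  direction (-0.8660, -0.5000); cell (6,2); t to first gridline: x 0.1848, y 1.0600 (then +1.1547 / +2.0000)
    (5,2) via x @ 0.1848
    (5,1) via y @ 1.0600
    (4,1) via x @ 1.3395
    (3,1) via x @ 2.4942
    (3,0) via y @ 3.0600  # hit
  → r_3 = 3.0600
beam 4: φ=270°, α=300°
  direction (0.5000, -0.8660); cell (6,2); t to first gridline: x 1.6800, y 0.6120 (then +2.0000 / +1.1547)
    (6,1) via y @ 0.6120
    (7,1) via x @ 1.6800
    (7,0) via y @ 1.7667  # hit
  → r_4 = 1.7667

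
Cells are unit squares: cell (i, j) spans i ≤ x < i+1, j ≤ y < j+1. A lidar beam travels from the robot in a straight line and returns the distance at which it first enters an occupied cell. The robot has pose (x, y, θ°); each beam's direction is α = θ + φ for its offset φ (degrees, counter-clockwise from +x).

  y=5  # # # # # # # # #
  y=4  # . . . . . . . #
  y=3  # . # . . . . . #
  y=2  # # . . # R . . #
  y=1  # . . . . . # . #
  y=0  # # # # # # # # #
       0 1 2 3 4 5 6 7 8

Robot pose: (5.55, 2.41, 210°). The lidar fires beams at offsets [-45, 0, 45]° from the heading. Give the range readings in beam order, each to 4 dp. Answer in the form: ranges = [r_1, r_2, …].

ranges = [0.5694, 0.6351, 1.4597]

beam 1: φ=-45°, α=165°
  d=(-0.9659,0.2588)  start (5,2)  tX=0.5694 tY=2.2796  stride 1/|dx|=1.0353 1/|dy|=3.8637
    cross x-line → (4,2), t=0.5694 (wall)
  → r_1 = 0.5694
beam 2: φ=0°, α=210°
  d=(-0.8660,-0.5000)  start (5,2)  tX=0.6351 tY=0.8200  stride 1/|dx|=1.1547 1/|dy|=2.0000
    cross x-line → (4,2), t=0.6351 (wall)
  → r_2 = 0.6351
beam 3: φ=45°, α=255°
  d=(-0.2588,-0.9659)  start (5,2)  tX=2.1250 tY=0.4245  stride 1/|dx|=3.8637 1/|dy|=1.0353
    cross y-line → (5,1), t=0.4245
    cross y-line → (5,0), t=1.4597 (wall)
  → r_3 = 1.4597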